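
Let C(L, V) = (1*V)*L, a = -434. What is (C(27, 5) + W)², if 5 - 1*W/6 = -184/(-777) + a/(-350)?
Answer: 1022123022001/41925625 ≈ 24379.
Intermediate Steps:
C(L, V) = L*V (C(L, V) = V*L = L*V)
W = 136876/6475 (W = 30 - 6*(-184/(-777) - 434/(-350)) = 30 - 6*(-184*(-1/777) - 434*(-1/350)) = 30 - 6*(184/777 + 31/25) = 30 - 6*28687/19425 = 30 - 57374/6475 = 136876/6475 ≈ 21.139)
(C(27, 5) + W)² = (27*5 + 136876/6475)² = (135 + 136876/6475)² = (1011001/6475)² = 1022123022001/41925625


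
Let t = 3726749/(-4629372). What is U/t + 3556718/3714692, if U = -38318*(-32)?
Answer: -10543078346111028421/6921862348154 ≈ -1.5232e+6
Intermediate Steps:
t = -3726749/4629372 (t = 3726749*(-1/4629372) = -3726749/4629372 ≈ -0.80502)
U = 1226176
U/t + 3556718/3714692 = 1226176/(-3726749/4629372) + 3556718/3714692 = 1226176*(-4629372/3726749) + 3556718*(1/3714692) = -5676424841472/3726749 + 1778359/1857346 = -10543078346111028421/6921862348154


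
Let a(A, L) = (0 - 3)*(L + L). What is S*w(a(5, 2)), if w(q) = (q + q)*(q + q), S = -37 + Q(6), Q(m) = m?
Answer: -17856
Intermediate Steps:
a(A, L) = -6*L
S = -31 (S = -37 + 6 = -31)
w(q) = 4*q**2 (w(q) = (2*q)*(2*q) = 4*q**2)
S*w(a(5, 2)) = -124*(-6*2)**2 = -124*(-12)**2 = -124*144 = -31*576 = -17856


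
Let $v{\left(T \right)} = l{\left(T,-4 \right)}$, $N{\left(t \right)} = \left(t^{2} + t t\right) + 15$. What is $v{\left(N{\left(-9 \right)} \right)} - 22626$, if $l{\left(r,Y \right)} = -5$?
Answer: $-22631$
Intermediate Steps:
$N{\left(t \right)} = 15 + 2 t^{2}$ ($N{\left(t \right)} = \left(t^{2} + t^{2}\right) + 15 = 2 t^{2} + 15 = 15 + 2 t^{2}$)
$v{\left(T \right)} = -5$
$v{\left(N{\left(-9 \right)} \right)} - 22626 = -5 - 22626 = -22631$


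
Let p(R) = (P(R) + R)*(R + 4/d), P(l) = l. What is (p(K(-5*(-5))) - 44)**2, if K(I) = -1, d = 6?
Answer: 16900/9 ≈ 1877.8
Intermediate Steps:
p(R) = 2*R*(2/3 + R) (p(R) = (R + R)*(R + 4/6) = (2*R)*(R + 4*(1/6)) = (2*R)*(R + 2/3) = (2*R)*(2/3 + R) = 2*R*(2/3 + R))
(p(K(-5*(-5))) - 44)**2 = ((2/3)*(-1)*(2 + 3*(-1)) - 44)**2 = ((2/3)*(-1)*(2 - 3) - 44)**2 = ((2/3)*(-1)*(-1) - 44)**2 = (2/3 - 44)**2 = (-130/3)**2 = 16900/9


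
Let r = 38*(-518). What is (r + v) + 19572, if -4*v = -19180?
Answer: 4683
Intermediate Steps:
r = -19684
v = 4795 (v = -¼*(-19180) = 4795)
(r + v) + 19572 = (-19684 + 4795) + 19572 = -14889 + 19572 = 4683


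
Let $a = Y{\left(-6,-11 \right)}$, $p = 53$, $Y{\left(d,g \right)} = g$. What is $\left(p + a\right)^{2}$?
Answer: $1764$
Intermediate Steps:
$a = -11$
$\left(p + a\right)^{2} = \left(53 - 11\right)^{2} = 42^{2} = 1764$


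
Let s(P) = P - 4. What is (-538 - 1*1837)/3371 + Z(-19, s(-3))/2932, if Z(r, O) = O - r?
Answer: -1730762/2470943 ≈ -0.70045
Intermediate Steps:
s(P) = -4 + P
(-538 - 1*1837)/3371 + Z(-19, s(-3))/2932 = (-538 - 1*1837)/3371 + ((-4 - 3) - 1*(-19))/2932 = (-538 - 1837)*(1/3371) + (-7 + 19)*(1/2932) = -2375*1/3371 + 12*(1/2932) = -2375/3371 + 3/733 = -1730762/2470943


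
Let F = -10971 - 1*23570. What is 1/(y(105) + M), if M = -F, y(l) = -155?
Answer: 1/34386 ≈ 2.9082e-5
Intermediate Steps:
F = -34541 (F = -10971 - 23570 = -34541)
M = 34541 (M = -1*(-34541) = 34541)
1/(y(105) + M) = 1/(-155 + 34541) = 1/34386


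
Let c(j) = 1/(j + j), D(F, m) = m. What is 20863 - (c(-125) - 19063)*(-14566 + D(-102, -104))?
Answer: -6990835142/25 ≈ -2.7963e+8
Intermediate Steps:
c(j) = 1/(2*j)
20863 - (c(-125) - 19063)*(-14566 + D(-102, -104)) = 20863 - ((½)/(-125) - 19063)*(-14566 - 104) = 20863 - ((½)*(-1/125) - 19063)*(-14670) = 20863 - (-1/250 - 19063)*(-14670) = 20863 - (-4765751)*(-14670)/250 = 20863 - 1*6991356717/25 = 20863 - 6991356717/25 = -6990835142/25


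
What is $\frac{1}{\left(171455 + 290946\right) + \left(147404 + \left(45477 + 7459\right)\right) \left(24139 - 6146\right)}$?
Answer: $\frac{1}{3605180021} \approx 2.7738 \cdot 10^{-10}$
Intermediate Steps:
$\frac{1}{\left(171455 + 290946\right) + \left(147404 + \left(45477 + 7459\right)\right) \left(24139 - 6146\right)} = \frac{1}{462401 + \left(147404 + 52936\right) 17993} = \frac{1}{462401 + 200340 \cdot 17993} = \frac{1}{462401 + 3604717620} = \frac{1}{3605180021}$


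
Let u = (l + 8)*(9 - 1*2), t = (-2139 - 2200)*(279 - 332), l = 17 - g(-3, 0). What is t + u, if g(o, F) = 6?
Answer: 230100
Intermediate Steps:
l = 11 (l = 17 - 1*6 = 17 - 6 = 11)
t = 229967 (t = -4339*(-53) = 229967)
u = 133 (u = (11 + 8)*(9 - 1*2) = 19*(9 - 2) = 19*7 = 133)
t + u = 229967 + 133 = 230100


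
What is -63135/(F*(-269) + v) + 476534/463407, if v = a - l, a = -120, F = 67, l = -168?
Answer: 7564579919/1665948165 ≈ 4.5407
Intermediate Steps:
v = 48 (v = -120 - 1*(-168) = -120 + 168 = 48)
-63135/(F*(-269) + v) + 476534/463407 = -63135/(67*(-269) + 48) + 476534/463407 = -63135/(-18023 + 48) + 476534*(1/463407) = -63135/(-17975) + 476534/463407 = -63135*(-1/17975) + 476534/463407 = 12627/3595 + 476534/463407 = 7564579919/1665948165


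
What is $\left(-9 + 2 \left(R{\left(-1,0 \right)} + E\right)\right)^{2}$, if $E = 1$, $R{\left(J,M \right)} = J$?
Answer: $81$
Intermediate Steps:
$\left(-9 + 2 \left(R{\left(-1,0 \right)} + E\right)\right)^{2} = \left(-9 + 2 \left(-1 + 1\right)\right)^{2} = \left(-9 + 2 \cdot 0\right)^{2} = \left(-9 + 0\right)^{2} = \left(-9\right)^{2} = 81$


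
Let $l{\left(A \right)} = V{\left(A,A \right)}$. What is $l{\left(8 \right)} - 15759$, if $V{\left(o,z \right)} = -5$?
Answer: $-15764$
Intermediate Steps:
$l{\left(A \right)} = -5$
$l{\left(8 \right)} - 15759 = -5 - 15759 = -15764$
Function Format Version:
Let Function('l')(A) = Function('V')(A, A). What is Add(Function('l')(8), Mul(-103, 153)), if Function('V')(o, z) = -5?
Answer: -15764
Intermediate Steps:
Function('l')(A) = -5
Add(Function('l')(8), Mul(-103, 153)) = Add(-5, Mul(-103, 153)) = Add(-5, -15759) = -15764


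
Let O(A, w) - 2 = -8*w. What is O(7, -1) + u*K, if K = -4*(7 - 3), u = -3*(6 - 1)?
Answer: 250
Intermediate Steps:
u = -15 (u = -3*5 = -15)
O(A, w) = 2 - 8*w
K = -16 (K = -4*4 = -16)
O(7, -1) + u*K = (2 - 8*(-1)) - 15*(-16) = (2 + 8) + 240 = 10 + 240 = 250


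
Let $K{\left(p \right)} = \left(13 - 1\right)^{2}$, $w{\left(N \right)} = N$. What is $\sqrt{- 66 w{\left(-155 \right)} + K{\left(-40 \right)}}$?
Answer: $\sqrt{10374} \approx 101.85$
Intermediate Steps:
$K{\left(p \right)} = 144$ ($K{\left(p \right)} = 12^{2} = 144$)
$\sqrt{- 66 w{\left(-155 \right)} + K{\left(-40 \right)}} = \sqrt{\left(-66\right) \left(-155\right) + 144} = \sqrt{10230 + 144} = \sqrt{10374}$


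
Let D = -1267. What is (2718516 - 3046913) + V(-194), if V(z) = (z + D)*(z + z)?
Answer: 238471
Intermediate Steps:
V(z) = 2*z*(-1267 + z) (V(z) = (z - 1267)*(z + z) = (-1267 + z)*(2*z) = 2*z*(-1267 + z))
(2718516 - 3046913) + V(-194) = (2718516 - 3046913) + 2*(-194)*(-1267 - 194) = -328397 + 2*(-194)*(-1461) = -328397 + 566868 = 238471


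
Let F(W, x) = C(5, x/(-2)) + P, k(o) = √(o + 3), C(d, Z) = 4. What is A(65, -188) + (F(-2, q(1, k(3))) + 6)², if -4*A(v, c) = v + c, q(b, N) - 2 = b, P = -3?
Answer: 319/4 ≈ 79.750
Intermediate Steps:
k(o) = √(3 + o)
q(b, N) = 2 + b
F(W, x) = 1 (F(W, x) = 4 - 3 = 1)
A(v, c) = -c/4 - v/4 (A(v, c) = -(v + c)/4 = -(c + v)/4 = -c/4 - v/4)
A(65, -188) + (F(-2, q(1, k(3))) + 6)² = (-¼*(-188) - ¼*65) + (1 + 6)² = (47 - 65/4) + 7² = 123/4 + 49 = 319/4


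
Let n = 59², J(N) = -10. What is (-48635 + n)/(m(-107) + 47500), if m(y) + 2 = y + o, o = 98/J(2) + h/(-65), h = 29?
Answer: -2935010/3079749 ≈ -0.95300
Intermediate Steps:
o = -666/65 (o = 98/(-10) + 29/(-65) = 98*(-⅒) + 29*(-1/65) = -49/5 - 29/65 = -666/65 ≈ -10.246)
m(y) = -796/65 + y (m(y) = -2 + (y - 666/65) = -2 + (-666/65 + y) = -796/65 + y)
n = 3481
(-48635 + n)/(m(-107) + 47500) = (-48635 + 3481)/((-796/65 - 107) + 47500) = -45154/(-7751/65 + 47500) = -45154/3079749/65 = -45154*65/3079749 = -2935010/3079749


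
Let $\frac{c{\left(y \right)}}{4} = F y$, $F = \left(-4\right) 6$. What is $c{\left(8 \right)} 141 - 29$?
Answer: $-108317$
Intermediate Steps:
$F = -24$
$c{\left(y \right)} = - 96 y$ ($c{\left(y \right)} = 4 \left(- 24 y\right) = - 96 y$)
$c{\left(8 \right)} 141 - 29 = \left(-96\right) 8 \cdot 141 - 29 = \left(-768\right) 141 - 29 = -108288 - 29 = -108317$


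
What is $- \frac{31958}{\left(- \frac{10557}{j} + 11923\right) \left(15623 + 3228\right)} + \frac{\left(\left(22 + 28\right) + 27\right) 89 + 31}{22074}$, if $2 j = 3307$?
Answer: $\frac{2555843256051152}{8199220246142289} \approx 0.31172$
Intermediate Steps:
$j = \frac{3307}{2}$ ($j = \frac{1}{2} \cdot 3307 = \frac{3307}{2} \approx 1653.5$)
$- \frac{31958}{\left(- \frac{10557}{j} + 11923\right) \left(15623 + 3228\right)} + \frac{\left(\left(22 + 28\right) + 27\right) 89 + 31}{22074} = - \frac{31958}{\left(- \frac{10557}{\frac{3307}{2}} + 11923\right) \left(15623 + 3228\right)} + \frac{\left(\left(22 + 28\right) + 27\right) 89 + 31}{22074} = - \frac{31958}{\left(\left(-10557\right) \frac{2}{3307} + 11923\right) 18851} + \left(\left(50 + 27\right) 89 + 31\right) \frac{1}{22074} = - \frac{31958}{\left(- \frac{21114}{3307} + 11923\right) 18851} + \left(77 \cdot 89 + 31\right) \frac{1}{22074} = - \frac{31958}{\frac{39408247}{3307} \cdot 18851} + \left(6853 + 31\right) \frac{1}{22074} = - \frac{31958}{\frac{742884864197}{3307}} + 6884 \cdot \frac{1}{22074} = \left(-31958\right) \frac{3307}{742884864197} + \frac{3442}{11037} = - \frac{105685106}{742884864197} + \frac{3442}{11037} = \frac{2555843256051152}{8199220246142289}$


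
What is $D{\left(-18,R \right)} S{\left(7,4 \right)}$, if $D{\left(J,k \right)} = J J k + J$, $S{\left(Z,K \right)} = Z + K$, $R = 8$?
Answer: $28314$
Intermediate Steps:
$S{\left(Z,K \right)} = K + Z$
$D{\left(J,k \right)} = J + k J^{2}$ ($D{\left(J,k \right)} = J^{2} k + J = k J^{2} + J = J + k J^{2}$)
$D{\left(-18,R \right)} S{\left(7,4 \right)} = - 18 \left(1 - 144\right) \left(4 + 7\right) = - 18 \left(1 - 144\right) 11 = \left(-18\right) \left(-143\right) 11 = 2574 \cdot 11 = 28314$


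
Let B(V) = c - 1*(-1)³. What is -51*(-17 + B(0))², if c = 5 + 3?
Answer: -3264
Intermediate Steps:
c = 8
B(V) = 9 (B(V) = 8 - 1*(-1)³ = 8 - 1*(-1) = 8 + 1 = 9)
-51*(-17 + B(0))² = -51*(-17 + 9)² = -51*(-8)² = -51*64 = -3264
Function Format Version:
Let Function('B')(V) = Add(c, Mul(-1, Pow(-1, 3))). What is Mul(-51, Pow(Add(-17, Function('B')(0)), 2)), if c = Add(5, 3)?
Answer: -3264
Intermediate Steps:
c = 8
Function('B')(V) = 9 (Function('B')(V) = Add(8, Mul(-1, Pow(-1, 3))) = Add(8, Mul(-1, -1)) = Add(8, 1) = 9)
Mul(-51, Pow(Add(-17, Function('B')(0)), 2)) = Mul(-51, Pow(Add(-17, 9), 2)) = Mul(-51, Pow(-8, 2)) = Mul(-51, 64) = -3264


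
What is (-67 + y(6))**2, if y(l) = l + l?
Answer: 3025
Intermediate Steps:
y(l) = 2*l
(-67 + y(6))**2 = (-67 + 2*6)**2 = (-67 + 12)**2 = (-55)**2 = 3025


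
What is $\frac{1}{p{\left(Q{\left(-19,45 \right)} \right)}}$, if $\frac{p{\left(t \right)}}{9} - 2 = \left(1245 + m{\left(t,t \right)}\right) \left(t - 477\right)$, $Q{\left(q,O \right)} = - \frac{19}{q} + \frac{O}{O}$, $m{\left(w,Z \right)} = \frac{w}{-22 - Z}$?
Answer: $- \frac{4}{21288003} \approx -1.879 \cdot 10^{-7}$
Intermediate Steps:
$Q{\left(q,O \right)} = 1 - \frac{19}{q}$ ($Q{\left(q,O \right)} = - \frac{19}{q} + 1 = 1 - \frac{19}{q}$)
$p{\left(t \right)} = 18 + 9 \left(-477 + t\right) \left(1245 - \frac{t}{22 + t}\right)$ ($p{\left(t \right)} = 18 + 9 \left(1245 - \frac{t}{22 + t}\right) \left(t - 477\right) = 18 + 9 \left(1245 - \frac{t}{22 + t}\right) \left(-477 + t\right) = 18 + 9 \left(-477 + t\right) \left(1245 - \frac{t}{22 + t}\right)$)
$\frac{1}{p{\left(Q{\left(-19,45 \right)} \right)}} = \frac{1}{18 \frac{1}{22 + \frac{-19 - 19}{-19}} \left(-6532493 - 282998 \frac{-19 - 19}{-19} + 622 \left(\frac{-19 - 19}{-19}\right)^{2}\right)} = \frac{1}{18 \frac{1}{22 - -2} \left(-6532493 - 282998 \left(\left(- \frac{1}{19}\right) \left(-38\right)\right) + 622 \left(\left(- \frac{1}{19}\right) \left(-38\right)\right)^{2}\right)} = \frac{1}{18 \frac{1}{22 + 2} \left(-6532493 - 565996 + 622 \cdot 2^{2}\right)} = \frac{1}{18 \cdot \frac{1}{24} \left(-6532493 - 565996 + 622 \cdot 4\right)} = \frac{1}{18 \cdot \frac{1}{24} \left(-6532493 - 565996 + 2488\right)} = \frac{1}{18 \cdot \frac{1}{24} \left(-7096001\right)} = \frac{1}{- \frac{21288003}{4}} = - \frac{4}{21288003}$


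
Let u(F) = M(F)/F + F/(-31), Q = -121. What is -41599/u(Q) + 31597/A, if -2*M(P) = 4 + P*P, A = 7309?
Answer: -2265691173313/3532271593 ≈ -641.43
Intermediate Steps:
M(P) = -2 - P²/2 (M(P) = -(4 + P*P)/2 = -(4 + P²)/2 = -2 - P²/2)
u(F) = -F/31 + (-2 - F²/2)/F (u(F) = (-2 - F²/2)/F + F/(-31) = (-2 - F²/2)/F + F*(-1/31) = (-2 - F²/2)/F - F/31 = -F/31 + (-2 - F²/2)/F)
-41599/u(Q) + 31597/A = -41599/(-2/(-121) - 33/62*(-121)) + 31597/7309 = -41599/(-2*(-1/121) + 3993/62) + 31597*(1/7309) = -41599/(2/121 + 3993/62) + 31597/7309 = -41599/483277/7502 + 31597/7309 = -41599*7502/483277 + 31597/7309 = -312075698/483277 + 31597/7309 = -2265691173313/3532271593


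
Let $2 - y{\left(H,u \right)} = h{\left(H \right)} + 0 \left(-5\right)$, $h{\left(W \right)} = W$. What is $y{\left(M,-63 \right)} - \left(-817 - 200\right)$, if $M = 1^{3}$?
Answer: $1018$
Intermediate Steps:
$M = 1$
$y{\left(H,u \right)} = 2 - H$ ($y{\left(H,u \right)} = 2 - \left(H + 0 \left(-5\right)\right) = 2 - \left(H + 0\right) = 2 - H$)
$y{\left(M,-63 \right)} - \left(-817 - 200\right) = \left(2 - 1\right) - \left(-817 - 200\right) = 1 - -1017 = 1 + 1017 = 1018$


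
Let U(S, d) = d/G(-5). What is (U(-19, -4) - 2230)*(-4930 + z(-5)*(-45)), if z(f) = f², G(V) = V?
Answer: 13497806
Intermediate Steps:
U(S, d) = -d/5 (U(S, d) = d/(-5) = d*(-⅕) = -d/5)
(U(-19, -4) - 2230)*(-4930 + z(-5)*(-45)) = (-⅕*(-4) - 2230)*(-4930 + (-5)²*(-45)) = (⅘ - 2230)*(-4930 + 25*(-45)) = -11146*(-4930 - 1125)/5 = -11146/5*(-6055) = 13497806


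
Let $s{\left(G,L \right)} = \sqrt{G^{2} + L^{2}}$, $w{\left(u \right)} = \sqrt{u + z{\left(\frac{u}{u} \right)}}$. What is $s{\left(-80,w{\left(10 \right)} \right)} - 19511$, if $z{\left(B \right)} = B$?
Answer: $-19511 + \sqrt{6411} \approx -19431.0$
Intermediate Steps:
$w{\left(u \right)} = \sqrt{1 + u}$ ($w{\left(u \right)} = \sqrt{u + \frac{u}{u}} = \sqrt{u + 1} = \sqrt{1 + u}$)
$s{\left(-80,w{\left(10 \right)} \right)} - 19511 = \sqrt{\left(-80\right)^{2} + \left(\sqrt{1 + 10}\right)^{2}} - 19511 = \sqrt{6400 + \left(\sqrt{11}\right)^{2}} - 19511 = \sqrt{6400 + 11} - 19511 = \sqrt{6411} - 19511 = -19511 + \sqrt{6411}$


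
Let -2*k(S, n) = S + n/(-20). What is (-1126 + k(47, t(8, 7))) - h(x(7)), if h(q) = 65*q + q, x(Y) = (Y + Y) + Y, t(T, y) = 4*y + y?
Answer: -20277/8 ≈ -2534.6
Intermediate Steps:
t(T, y) = 5*y
k(S, n) = -S/2 + n/40 (k(S, n) = -(S + n/(-20))/2 = -(S + n*(-1/20))/2 = -(S - n/20)/2 = -S/2 + n/40)
x(Y) = 3*Y (x(Y) = 2*Y + Y = 3*Y)
h(q) = 66*q
(-1126 + k(47, t(8, 7))) - h(x(7)) = (-1126 + (-½*47 + (5*7)/40)) - 66*3*7 = (-1126 + (-47/2 + (1/40)*35)) - 66*21 = (-1126 + (-47/2 + 7/8)) - 1*1386 = (-1126 - 181/8) - 1386 = -9189/8 - 1386 = -20277/8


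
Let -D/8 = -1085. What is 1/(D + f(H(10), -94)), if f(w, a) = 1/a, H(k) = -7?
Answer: 94/815919 ≈ 0.00011521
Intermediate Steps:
D = 8680 (D = -8*(-1085) = 8680)
1/(D + f(H(10), -94)) = 1/(8680 + 1/(-94)) = 1/(8680 - 1/94) = 1/(815919/94) = 94/815919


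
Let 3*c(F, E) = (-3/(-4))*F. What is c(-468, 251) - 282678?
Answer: -282795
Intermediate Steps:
c(F, E) = F/4 (c(F, E) = ((-3/(-4))*F)/3 = ((-1/4*(-3))*F)/3 = (3*F/4)/3 = F/4)
c(-468, 251) - 282678 = (1/4)*(-468) - 282678 = -117 - 282678 = -282795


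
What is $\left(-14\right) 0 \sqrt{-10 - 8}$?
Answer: $0$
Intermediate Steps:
$\left(-14\right) 0 \sqrt{-10 - 8} = 0 \sqrt{-18} = 0 \cdot 3 i \sqrt{2} = 0$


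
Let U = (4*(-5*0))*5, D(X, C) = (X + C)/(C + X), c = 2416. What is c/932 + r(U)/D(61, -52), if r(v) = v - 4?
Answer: -328/233 ≈ -1.4077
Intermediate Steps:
D(X, C) = 1 (D(X, C) = (C + X)/(C + X) = 1)
U = 0 (U = (4*0)*5 = 0*5 = 0)
r(v) = -4 + v
c/932 + r(U)/D(61, -52) = 2416/932 + (-4 + 0)/1 = 2416*(1/932) - 4*1 = 604/233 - 4 = -328/233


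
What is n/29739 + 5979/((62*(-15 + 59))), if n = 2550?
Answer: 61588627/27042664 ≈ 2.2775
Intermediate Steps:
n/29739 + 5979/((62*(-15 + 59))) = 2550/29739 + 5979/((62*(-15 + 59))) = 2550*(1/29739) + 5979/((62*44)) = 850/9913 + 5979/2728 = 61588627/27042664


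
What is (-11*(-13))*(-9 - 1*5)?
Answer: -2002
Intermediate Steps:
(-11*(-13))*(-9 - 1*5) = 143*(-9 - 5) = 143*(-14) = -2002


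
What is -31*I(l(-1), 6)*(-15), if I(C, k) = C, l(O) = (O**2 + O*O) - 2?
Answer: 0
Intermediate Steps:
l(O) = -2 + 2*O**2 (l(O) = (O**2 + O**2) - 2 = 2*O**2 - 2 = -2 + 2*O**2)
-31*I(l(-1), 6)*(-15) = -31*(-2 + 2*(-1)**2)*(-15) = -31*(-2 + 2*1)*(-15) = -31*(-2 + 2)*(-15) = -31*0*(-15) = 0*(-15) = 0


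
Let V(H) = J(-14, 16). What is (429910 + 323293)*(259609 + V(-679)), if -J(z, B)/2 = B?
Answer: 195514175131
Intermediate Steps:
J(z, B) = -2*B
V(H) = -32 (V(H) = -2*16 = -32)
(429910 + 323293)*(259609 + V(-679)) = (429910 + 323293)*(259609 - 32) = 753203*259577 = 195514175131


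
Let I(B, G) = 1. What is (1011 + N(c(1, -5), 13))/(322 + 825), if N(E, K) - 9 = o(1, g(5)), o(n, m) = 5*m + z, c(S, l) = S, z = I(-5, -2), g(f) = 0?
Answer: 1021/1147 ≈ 0.89015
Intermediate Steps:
z = 1
o(n, m) = 1 + 5*m (o(n, m) = 5*m + 1 = 1 + 5*m)
N(E, K) = 10 (N(E, K) = 9 + (1 + 5*0) = 9 + (1 + 0) = 9 + 1 = 10)
(1011 + N(c(1, -5), 13))/(322 + 825) = (1011 + 10)/(322 + 825) = 1021/1147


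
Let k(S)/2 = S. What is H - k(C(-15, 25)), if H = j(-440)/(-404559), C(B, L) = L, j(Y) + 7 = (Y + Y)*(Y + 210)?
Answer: -20430343/404559 ≈ -50.500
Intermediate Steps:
j(Y) = -7 + 2*Y*(210 + Y) (j(Y) = -7 + (Y + Y)*(Y + 210) = -7 + (2*Y)*(210 + Y) = -7 + 2*Y*(210 + Y))
k(S) = 2*S
H = -202393/404559 (H = (-7 + 2*(-440)**2 + 420*(-440))/(-404559) = (-7 + 2*193600 - 184800)*(-1/404559) = (-7 + 387200 - 184800)*(-1/404559) = 202393*(-1/404559) = -202393/404559 ≈ -0.50028)
H - k(C(-15, 25)) = -202393/404559 - 2*25 = -202393/404559 - 1*50 = -202393/404559 - 50 = -20430343/404559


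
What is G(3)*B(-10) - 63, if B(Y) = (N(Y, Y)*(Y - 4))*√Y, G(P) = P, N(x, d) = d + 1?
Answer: -63 + 378*I*√10 ≈ -63.0 + 1195.3*I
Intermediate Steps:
N(x, d) = 1 + d
B(Y) = √Y*(1 + Y)*(-4 + Y) (B(Y) = ((1 + Y)*(Y - 4))*√Y = ((1 + Y)*(-4 + Y))*√Y = √Y*(1 + Y)*(-4 + Y))
G(3)*B(-10) - 63 = 3*(√(-10)*(1 - 10)*(-4 - 10)) - 63 = 3*((I*√10)*(-9)*(-14)) - 63 = 3*(126*I*√10) - 63 = 378*I*√10 - 63 = -63 + 378*I*√10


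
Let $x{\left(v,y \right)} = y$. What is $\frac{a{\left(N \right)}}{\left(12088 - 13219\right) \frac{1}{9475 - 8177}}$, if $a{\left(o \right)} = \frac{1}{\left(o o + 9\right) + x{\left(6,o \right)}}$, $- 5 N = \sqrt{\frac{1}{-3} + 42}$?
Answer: $- \frac{41536}{380393} - \frac{1298 \sqrt{15}}{380393} \approx -0.12241$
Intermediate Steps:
$N = - \frac{\sqrt{15}}{3}$ ($N = - \frac{\sqrt{\frac{1}{-3} + 42}}{5} = - \frac{\sqrt{- \frac{1}{3} + 42}}{5} = - \frac{\sqrt{\frac{125}{3}}}{5} = - \frac{\frac{5}{3} \sqrt{15}}{5} = - \frac{\sqrt{15}}{3} \approx -1.291$)
$a{\left(o \right)} = \frac{1}{9 + o + o^{2}}$ ($a{\left(o \right)} = \frac{1}{\left(o o + 9\right) + o} = \frac{1}{\left(o^{2} + 9\right) + o} = \frac{1}{\left(9 + o^{2}\right) + o} = \frac{1}{9 + o + o^{2}}$)
$\frac{a{\left(N \right)}}{\left(12088 - 13219\right) \frac{1}{9475 - 8177}} = \frac{1}{\left(9 - \frac{\sqrt{15}}{3} + \left(- \frac{\sqrt{15}}{3}\right)^{2}\right) \frac{12088 - 13219}{9475 - 8177}} = \frac{1}{\left(9 - \frac{\sqrt{15}}{3} + \frac{5}{3}\right) \left(- \frac{1131}{1298}\right)} = \frac{1}{\left(\frac{32}{3} - \frac{\sqrt{15}}{3}\right) \left(\left(-1131\right) \frac{1}{1298}\right)} = \frac{1}{\left(\frac{32}{3} - \frac{\sqrt{15}}{3}\right) \left(- \frac{1131}{1298}\right)} = \frac{1}{\frac{32}{3} - \frac{\sqrt{15}}{3}} \left(- \frac{1298}{1131}\right) = - \frac{1298}{1131 \left(\frac{32}{3} - \frac{\sqrt{15}}{3}\right)}$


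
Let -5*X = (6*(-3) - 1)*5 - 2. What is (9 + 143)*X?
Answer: 14744/5 ≈ 2948.8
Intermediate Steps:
X = 97/5 (X = -((6*(-3) - 1)*5 - 2)/5 = -((-18 - 1)*5 - 2)/5 = -(-19*5 - 2)/5 = -(-95 - 2)/5 = -⅕*(-97) = 97/5 ≈ 19.400)
(9 + 143)*X = (9 + 143)*(97/5) = 152*(97/5) = 14744/5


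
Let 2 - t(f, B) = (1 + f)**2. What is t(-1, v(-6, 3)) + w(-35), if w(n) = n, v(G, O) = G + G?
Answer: -33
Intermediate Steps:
v(G, O) = 2*G
t(f, B) = 2 - (1 + f)**2
t(-1, v(-6, 3)) + w(-35) = (2 - (1 - 1)**2) - 35 = (2 - 1*0**2) - 35 = (2 - 1*0) - 35 = (2 + 0) - 35 = 2 - 35 = -33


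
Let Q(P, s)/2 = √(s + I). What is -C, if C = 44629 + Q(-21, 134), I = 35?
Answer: -44655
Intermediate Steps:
Q(P, s) = 2*√(35 + s) (Q(P, s) = 2*√(s + 35) = 2*√(35 + s))
C = 44655 (C = 44629 + 2*√(35 + 134) = 44629 + 2*√169 = 44629 + 2*13 = 44629 + 26 = 44655)
-C = -1*44655 = -44655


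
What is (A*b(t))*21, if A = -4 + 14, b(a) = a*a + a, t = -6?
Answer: 6300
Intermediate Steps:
b(a) = a + a² (b(a) = a² + a = a + a²)
A = 10
(A*b(t))*21 = (10*(-6*(1 - 6)))*21 = (10*(-6*(-5)))*21 = (10*30)*21 = 300*21 = 6300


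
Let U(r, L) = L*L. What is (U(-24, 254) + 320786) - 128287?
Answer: 257015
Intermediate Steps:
U(r, L) = L²
(U(-24, 254) + 320786) - 128287 = (254² + 320786) - 128287 = (64516 + 320786) - 128287 = 385302 - 128287 = 257015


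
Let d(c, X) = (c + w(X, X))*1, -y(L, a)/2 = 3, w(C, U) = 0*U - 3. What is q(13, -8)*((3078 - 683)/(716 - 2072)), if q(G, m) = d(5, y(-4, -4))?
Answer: -2395/678 ≈ -3.5324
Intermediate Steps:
w(C, U) = -3 (w(C, U) = 0 - 3 = -3)
y(L, a) = -6 (y(L, a) = -2*3 = -6)
d(c, X) = -3 + c (d(c, X) = (c - 3)*1 = (-3 + c)*1 = -3 + c)
q(G, m) = 2 (q(G, m) = -3 + 5 = 2)
q(13, -8)*((3078 - 683)/(716 - 2072)) = 2*((3078 - 683)/(716 - 2072)) = 2*(2395/(-1356)) = 2*(2395*(-1/1356)) = 2*(-2395/1356) = -2395/678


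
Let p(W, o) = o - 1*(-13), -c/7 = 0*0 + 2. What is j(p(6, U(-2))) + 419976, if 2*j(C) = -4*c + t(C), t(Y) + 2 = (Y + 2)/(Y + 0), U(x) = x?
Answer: 9240079/22 ≈ 4.2000e+5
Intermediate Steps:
c = -14 (c = -7*(0*0 + 2) = -7*(0 + 2) = -7*2 = -14)
t(Y) = -2 + (2 + Y)/Y (t(Y) = -2 + (Y + 2)/(Y + 0) = -2 + (2 + Y)/Y)
p(W, o) = 13 + o (p(W, o) = o + 13 = 13 + o)
j(C) = 28 + (2 - C)/(2*C) (j(C) = (-4*(-14) + (2 - C)/C)/2 = (56 + (2 - C)/C)/2 = 28 + (2 - C)/(2*C))
j(p(6, U(-2))) + 419976 = (55/2 + 1/(13 - 2)) + 419976 = (55/2 + 1/11) + 419976 = 607/22 + 419976 = 9240079/22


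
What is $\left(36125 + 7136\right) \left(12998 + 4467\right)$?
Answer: $755553365$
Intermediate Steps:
$\left(36125 + 7136\right) \left(12998 + 4467\right) = 43261 \cdot 17465 = 755553365$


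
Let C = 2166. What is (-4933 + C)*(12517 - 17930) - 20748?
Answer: 14957023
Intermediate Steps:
(-4933 + C)*(12517 - 17930) - 20748 = (-4933 + 2166)*(12517 - 17930) - 20748 = -2767*(-5413) - 20748 = 14977771 - 20748 = 14957023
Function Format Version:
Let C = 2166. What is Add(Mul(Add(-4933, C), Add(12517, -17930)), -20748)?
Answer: 14957023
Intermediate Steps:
Add(Mul(Add(-4933, C), Add(12517, -17930)), -20748) = Add(Mul(Add(-4933, 2166), Add(12517, -17930)), -20748) = Add(Mul(-2767, -5413), -20748) = Add(14977771, -20748) = 14957023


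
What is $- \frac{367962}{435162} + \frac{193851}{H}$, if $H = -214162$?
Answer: $- \frac{298827961}{170687114} \approx -1.7507$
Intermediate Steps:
$- \frac{367962}{435162} + \frac{193851}{H} = - \frac{367962}{435162} + \frac{193851}{-214162} = \left(-367962\right) \frac{1}{435162} + 193851 \left(- \frac{1}{214162}\right) = - \frac{8761}{10361} - \frac{193851}{214162} = - \frac{298827961}{170687114}$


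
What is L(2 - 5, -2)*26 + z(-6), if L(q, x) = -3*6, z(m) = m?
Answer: -474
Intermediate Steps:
L(q, x) = -18
L(2 - 5, -2)*26 + z(-6) = -18*26 - 6 = -468 - 6 = -474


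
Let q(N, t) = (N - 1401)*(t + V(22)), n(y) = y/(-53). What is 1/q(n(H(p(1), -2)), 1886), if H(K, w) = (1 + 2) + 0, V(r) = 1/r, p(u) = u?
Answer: -583/1540552104 ≈ -3.7844e-7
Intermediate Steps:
H(K, w) = 3 (H(K, w) = 3 + 0 = 3)
n(y) = -y/53 (n(y) = y*(-1/53) = -y/53)
q(N, t) = (-1401 + N)*(1/22 + t) (q(N, t) = (N - 1401)*(t + 1/22) = (-1401 + N)*(t + 1/22) = (-1401 + N)*(1/22 + t))
1/q(n(H(p(1), -2)), 1886) = 1/(-1401/22 - 1401*1886 + (-1/53*3)/22 - 1/53*3*1886) = 1/(-1401/22 - 2642286 + (1/22)*(-3/53) - 3/53*1886) = 1/(-1401/22 - 2642286 - 3/1166 - 5658/53) = 1/(-1540552104/583) = -583/1540552104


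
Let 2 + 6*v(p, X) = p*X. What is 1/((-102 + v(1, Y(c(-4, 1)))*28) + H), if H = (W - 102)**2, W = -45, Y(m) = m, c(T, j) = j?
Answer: 3/64507 ≈ 4.6507e-5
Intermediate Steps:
v(p, X) = -1/3 + X*p/6 (v(p, X) = -1/3 + (p*X)/6 = -1/3 + (X*p)/6 = -1/3 + X*p/6)
H = 21609 (H = (-45 - 102)**2 = (-147)**2 = 21609)
1/((-102 + v(1, Y(c(-4, 1)))*28) + H) = 1/((-102 + (-1/3 + (1/6)*1*1)*28) + 21609) = 1/((-102 + (-1/3 + 1/6)*28) + 21609) = 1/((-102 - 1/6*28) + 21609) = 1/((-102 - 14/3) + 21609) = 1/(-320/3 + 21609) = 1/(64507/3) = 3/64507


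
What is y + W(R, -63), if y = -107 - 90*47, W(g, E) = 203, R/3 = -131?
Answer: -4134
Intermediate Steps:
R = -393 (R = 3*(-131) = -393)
y = -4337 (y = -107 - 4230 = -4337)
y + W(R, -63) = -4337 + 203 = -4134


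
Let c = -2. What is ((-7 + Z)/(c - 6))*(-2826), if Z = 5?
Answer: -1413/2 ≈ -706.50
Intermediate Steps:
((-7 + Z)/(c - 6))*(-2826) = ((-7 + 5)/(-2 - 6))*(-2826) = -2/(-8)*(-2826) = -2*(-1/8)*(-2826) = (1/4)*(-2826) = -1413/2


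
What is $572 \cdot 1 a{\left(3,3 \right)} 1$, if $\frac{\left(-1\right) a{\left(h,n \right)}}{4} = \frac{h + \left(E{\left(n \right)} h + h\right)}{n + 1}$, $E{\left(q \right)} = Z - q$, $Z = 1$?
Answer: $0$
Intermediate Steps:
$E{\left(q \right)} = 1 - q$
$a{\left(h,n \right)} = - \frac{4 \left(2 h + h \left(1 - n\right)\right)}{1 + n}$ ($a{\left(h,n \right)} = - 4 \frac{h + \left(\left(1 - n\right) h + h\right)}{n + 1} = - 4 \frac{h + \left(h \left(1 - n\right) + h\right)}{1 + n} = - 4 \frac{h + \left(h + h \left(1 - n\right)\right)}{1 + n} = - 4 \frac{2 h + h \left(1 - n\right)}{1 + n} = - \frac{4 \left(2 h + h \left(1 - n\right)\right)}{1 + n}$)
$572 \cdot 1 a{\left(3,3 \right)} 1 = 572 \cdot 1 \cdot 4 \cdot 3 \frac{1}{1 + 3} \left(-3 + 3\right) 1 = 572 \cdot 1 \cdot 4 \cdot 3 \cdot \frac{1}{4} \cdot 0 \cdot 1 = 572 \cdot 1 \cdot 0 \cdot 1 = 572 \cdot 0 \cdot 1 = 572 \cdot 0 = 0$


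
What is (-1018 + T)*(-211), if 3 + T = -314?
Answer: 281685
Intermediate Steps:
T = -317 (T = -3 - 314 = -317)
(-1018 + T)*(-211) = (-1018 - 317)*(-211) = -1335*(-211) = 281685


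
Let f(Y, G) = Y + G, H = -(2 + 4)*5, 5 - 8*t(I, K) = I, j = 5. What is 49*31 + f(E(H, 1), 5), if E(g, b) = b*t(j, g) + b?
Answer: 1525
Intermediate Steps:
t(I, K) = 5/8 - I/8
H = -30 (H = -1*6*5 = -6*5 = -30)
E(g, b) = b (E(g, b) = b*(5/8 - 1/8*5) + b = b*(5/8 - 5/8) + b = b*0 + b = 0 + b = b)
f(Y, G) = G + Y
49*31 + f(E(H, 1), 5) = 49*31 + (5 + 1) = 1519 + 6 = 1525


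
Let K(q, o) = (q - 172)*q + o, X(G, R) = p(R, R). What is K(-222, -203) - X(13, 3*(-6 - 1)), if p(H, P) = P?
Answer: 87286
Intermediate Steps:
X(G, R) = R
K(q, o) = o + q*(-172 + q) (K(q, o) = (-172 + q)*q + o = q*(-172 + q) + o = o + q*(-172 + q))
K(-222, -203) - X(13, 3*(-6 - 1)) = (-203 + (-222)² - 172*(-222)) - 3*(-6 - 1) = (-203 + 49284 + 38184) - 3*(-7) = 87265 - 1*(-21) = 87265 + 21 = 87286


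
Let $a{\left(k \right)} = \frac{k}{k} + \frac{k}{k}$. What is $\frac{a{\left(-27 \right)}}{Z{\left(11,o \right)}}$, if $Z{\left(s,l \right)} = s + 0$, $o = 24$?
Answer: $\frac{2}{11} \approx 0.18182$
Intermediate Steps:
$Z{\left(s,l \right)} = s$
$a{\left(k \right)} = 2$ ($a{\left(k \right)} = 1 + 1 = 2$)
$\frac{a{\left(-27 \right)}}{Z{\left(11,o \right)}} = \frac{2}{11}$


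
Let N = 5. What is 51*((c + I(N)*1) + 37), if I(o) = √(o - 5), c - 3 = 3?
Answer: 2193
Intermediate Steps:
c = 6 (c = 3 + 3 = 6)
I(o) = √(-5 + o)
51*((c + I(N)*1) + 37) = 51*((6 + √(-5 + 5)*1) + 37) = 51*((6 + √0*1) + 37) = 51*((6 + 0*1) + 37) = 51*((6 + 0) + 37) = 51*(6 + 37) = 51*43 = 2193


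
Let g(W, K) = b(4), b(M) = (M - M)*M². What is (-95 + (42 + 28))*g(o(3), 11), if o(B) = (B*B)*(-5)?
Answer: 0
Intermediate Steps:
b(M) = 0 (b(M) = 0*M² = 0)
o(B) = -5*B² (o(B) = B²*(-5) = -5*B²)
g(W, K) = 0
(-95 + (42 + 28))*g(o(3), 11) = (-95 + (42 + 28))*0 = (-95 + 70)*0 = -25*0 = 0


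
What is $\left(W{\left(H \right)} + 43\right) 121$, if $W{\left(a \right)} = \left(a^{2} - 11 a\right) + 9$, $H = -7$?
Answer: $21538$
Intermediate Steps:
$W{\left(a \right)} = 9 + a^{2} - 11 a$
$\left(W{\left(H \right)} + 43\right) 121 = \left(\left(9 + \left(-7\right)^{2} - -77\right) + 43\right) 121 = \left(\left(9 + 49 + 77\right) + 43\right) 121 = \left(135 + 43\right) 121 = 178 \cdot 121 = 21538$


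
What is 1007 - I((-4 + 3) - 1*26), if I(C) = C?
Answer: 1034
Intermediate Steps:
1007 - I((-4 + 3) - 1*26) = 1007 - ((-4 + 3) - 1*26) = 1007 - (-1 - 26) = 1007 - 1*(-27) = 1007 + 27 = 1034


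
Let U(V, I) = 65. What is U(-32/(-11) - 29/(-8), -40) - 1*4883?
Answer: -4818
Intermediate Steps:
U(-32/(-11) - 29/(-8), -40) - 1*4883 = 65 - 1*4883 = 65 - 4883 = -4818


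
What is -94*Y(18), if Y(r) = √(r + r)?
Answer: -564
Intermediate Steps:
Y(r) = √2*√r (Y(r) = √(2*r) = √2*√r)
-94*Y(18) = -94*√2*√18 = -94*√2*3*√2 = -94*6 = -564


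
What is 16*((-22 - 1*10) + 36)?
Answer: 64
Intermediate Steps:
16*((-22 - 1*10) + 36) = 16*((-22 - 10) + 36) = 16*(-32 + 36) = 16*4 = 64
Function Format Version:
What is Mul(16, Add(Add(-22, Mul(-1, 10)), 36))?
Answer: 64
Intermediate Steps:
Mul(16, Add(Add(-22, Mul(-1, 10)), 36)) = Mul(16, Add(Add(-22, -10), 36)) = Mul(16, Add(-32, 36)) = Mul(16, 4) = 64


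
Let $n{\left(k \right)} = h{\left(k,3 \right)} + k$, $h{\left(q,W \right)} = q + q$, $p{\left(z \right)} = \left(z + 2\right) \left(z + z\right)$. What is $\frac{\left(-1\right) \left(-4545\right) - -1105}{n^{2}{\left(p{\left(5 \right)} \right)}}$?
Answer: $\frac{113}{882} \approx 0.12812$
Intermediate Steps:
$p{\left(z \right)} = 2 z \left(2 + z\right)$ ($p{\left(z \right)} = \left(2 + z\right) 2 z = 2 z \left(2 + z\right)$)
$h{\left(q,W \right)} = 2 q$
$n{\left(k \right)} = 3 k$ ($n{\left(k \right)} = 2 k + k = 3 k$)
$\frac{\left(-1\right) \left(-4545\right) - -1105}{n^{2}{\left(p{\left(5 \right)} \right)}} = \frac{\left(-1\right) \left(-4545\right) - -1105}{\left(3 \cdot 2 \cdot 5 \left(2 + 5\right)\right)^{2}} = \frac{4545 + 1105}{\left(3 \cdot 2 \cdot 5 \cdot 7\right)^{2}} = \frac{5650}{\left(3 \cdot 70\right)^{2}} = \frac{5650}{210^{2}} = \frac{5650}{44100} = 5650 \cdot \frac{1}{44100} = \frac{113}{882}$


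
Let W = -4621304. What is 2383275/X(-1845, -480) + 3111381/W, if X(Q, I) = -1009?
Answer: -11016977674029/4662895736 ≈ -2362.7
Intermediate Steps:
2383275/X(-1845, -480) + 3111381/W = 2383275/(-1009) + 3111381/(-4621304) = 2383275*(-1/1009) + 3111381*(-1/4621304) = -2383275/1009 - 3111381/4621304 = -11016977674029/4662895736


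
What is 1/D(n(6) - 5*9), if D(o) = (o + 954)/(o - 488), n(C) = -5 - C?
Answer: -272/449 ≈ -0.60579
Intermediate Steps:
D(o) = (954 + o)/(-488 + o)
1/D(n(6) - 5*9) = 1/((954 + ((-5 - 1*6) - 5*9))/(-488 + ((-5 - 1*6) - 5*9))) = 1/((954 + ((-5 - 6) - 45))/(-488 + ((-5 - 6) - 45))) = 1/((954 + (-11 - 45))/(-488 + (-11 - 45))) = 1/((954 - 56)/(-488 - 56)) = 1/(898/(-544)) = 1/(-1/544*898) = 1/(-449/272) = -272/449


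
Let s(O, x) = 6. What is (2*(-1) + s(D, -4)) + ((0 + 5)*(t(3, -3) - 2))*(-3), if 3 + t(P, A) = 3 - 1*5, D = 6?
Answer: 109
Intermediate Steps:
t(P, A) = -5 (t(P, A) = -3 + (3 - 1*5) = -3 + (3 - 5) = -3 - 2 = -5)
(2*(-1) + s(D, -4)) + ((0 + 5)*(t(3, -3) - 2))*(-3) = (2*(-1) + 6) + ((0 + 5)*(-5 - 2))*(-3) = (-2 + 6) + (5*(-7))*(-3) = 4 - 35*(-3) = 4 + 105 = 109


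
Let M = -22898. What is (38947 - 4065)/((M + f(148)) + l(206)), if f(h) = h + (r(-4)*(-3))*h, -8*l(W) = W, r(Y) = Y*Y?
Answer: -1304/1117 ≈ -1.1674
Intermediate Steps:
r(Y) = Y²
l(W) = -W/8
f(h) = -47*h (f(h) = h + ((-4)²*(-3))*h = h + (16*(-3))*h = h - 48*h = -47*h)
(38947 - 4065)/((M + f(148)) + l(206)) = (38947 - 4065)/((-22898 - 47*148) - ⅛*206) = 34882/((-22898 - 6956) - 103/4) = 34882/(-29854 - 103/4) = 34882/(-119519/4) = 34882*(-4/119519) = -1304/1117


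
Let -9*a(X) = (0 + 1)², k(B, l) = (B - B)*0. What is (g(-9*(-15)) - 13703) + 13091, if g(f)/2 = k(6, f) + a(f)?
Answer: -5510/9 ≈ -612.22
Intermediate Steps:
k(B, l) = 0 (k(B, l) = 0*0 = 0)
a(X) = -⅑ (a(X) = -(0 + 1)²/9 = -⅑*1² = -⅑*1 = -⅑)
g(f) = -2/9 (g(f) = 2*(0 - ⅑) = 2*(-⅑) = -2/9)
(g(-9*(-15)) - 13703) + 13091 = (-2/9 - 13703) + 13091 = -123329/9 + 13091 = -5510/9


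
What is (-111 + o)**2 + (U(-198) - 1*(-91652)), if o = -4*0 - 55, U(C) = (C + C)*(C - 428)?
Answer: 367104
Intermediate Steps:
U(C) = 2*C*(-428 + C) (U(C) = (2*C)*(-428 + C) = 2*C*(-428 + C))
o = -55 (o = 0 - 55 = -55)
(-111 + o)**2 + (U(-198) - 1*(-91652)) = (-111 - 55)**2 + (2*(-198)*(-428 - 198) - 1*(-91652)) = (-166)**2 + (2*(-198)*(-626) + 91652) = 27556 + (247896 + 91652) = 27556 + 339548 = 367104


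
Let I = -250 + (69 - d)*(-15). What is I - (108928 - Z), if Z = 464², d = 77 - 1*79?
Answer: 105053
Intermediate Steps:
d = -2 (d = 77 - 79 = -2)
Z = 215296
I = -1315 (I = -250 + (69 - 1*(-2))*(-15) = -250 + (69 + 2)*(-15) = -250 + 71*(-15) = -250 - 1065 = -1315)
I - (108928 - Z) = -1315 - (108928 - 1*215296) = -1315 - (108928 - 215296) = -1315 - 1*(-106368) = -1315 + 106368 = 105053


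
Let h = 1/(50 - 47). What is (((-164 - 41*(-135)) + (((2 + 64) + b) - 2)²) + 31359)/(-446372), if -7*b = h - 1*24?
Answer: -18200155/196850052 ≈ -0.092457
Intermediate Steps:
h = ⅓ (h = 1/3 = ⅓ ≈ 0.33333)
b = 71/21 (b = -(⅓ - 1*24)/7 = -(⅓ - 24)/7 = -⅐*(-71/3) = 71/21 ≈ 3.3810)
(((-164 - 41*(-135)) + (((2 + 64) + b) - 2)²) + 31359)/(-446372) = (((-164 - 41*(-135)) + (((2 + 64) + 71/21) - 2)²) + 31359)/(-446372) = (((-164 + 5535) + ((66 + 71/21) - 2)²) + 31359)*(-1/446372) = ((5371 + (1457/21 - 2)²) + 31359)*(-1/446372) = ((5371 + (1415/21)²) + 31359)*(-1/446372) = ((5371 + 2002225/441) + 31359)*(-1/446372) = (4370836/441 + 31359)*(-1/446372) = (18200155/441)*(-1/446372) = -18200155/196850052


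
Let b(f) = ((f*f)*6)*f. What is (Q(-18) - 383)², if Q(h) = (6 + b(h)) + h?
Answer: 1252239769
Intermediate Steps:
b(f) = 6*f³ (b(f) = (f²*6)*f = (6*f²)*f = 6*f³)
Q(h) = 6 + h + 6*h³ (Q(h) = (6 + 6*h³) + h = 6 + h + 6*h³)
(Q(-18) - 383)² = ((6 - 18 + 6*(-18)³) - 383)² = ((6 - 18 + 6*(-5832)) - 383)² = ((6 - 18 - 34992) - 383)² = (-35004 - 383)² = (-35387)² = 1252239769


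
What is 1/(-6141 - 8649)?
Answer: -1/14790 ≈ -6.7613e-5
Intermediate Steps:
1/(-6141 - 8649) = 1/(-14790) = -1/14790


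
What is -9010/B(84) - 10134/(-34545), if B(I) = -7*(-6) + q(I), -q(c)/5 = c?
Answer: 7501931/310905 ≈ 24.129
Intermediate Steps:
q(c) = -5*c
B(I) = 42 - 5*I (B(I) = -7*(-6) - 5*I = 42 - 5*I)
-9010/B(84) - 10134/(-34545) = -9010/(42 - 5*84) - 10134/(-34545) = -9010/(42 - 420) - 10134*(-1/34545) = -9010/(-378) + 3378/11515 = -9010*(-1/378) + 3378/11515 = 4505/189 + 3378/11515 = 7501931/310905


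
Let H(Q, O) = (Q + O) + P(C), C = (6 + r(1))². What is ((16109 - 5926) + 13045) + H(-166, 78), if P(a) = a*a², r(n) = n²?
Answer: 140789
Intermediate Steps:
C = 49 (C = (6 + 1²)² = (6 + 1)² = 7² = 49)
P(a) = a³
H(Q, O) = 117649 + O + Q (H(Q, O) = (Q + O) + 49³ = (O + Q) + 117649 = 117649 + O + Q)
((16109 - 5926) + 13045) + H(-166, 78) = ((16109 - 5926) + 13045) + (117649 + 78 - 166) = (10183 + 13045) + 117561 = 23228 + 117561 = 140789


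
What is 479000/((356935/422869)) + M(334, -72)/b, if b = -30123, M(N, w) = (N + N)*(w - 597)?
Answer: 406780080951268/716796867 ≈ 5.6750e+5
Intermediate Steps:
M(N, w) = 2*N*(-597 + w) (M(N, w) = (2*N)*(-597 + w) = 2*N*(-597 + w))
479000/((356935/422869)) + M(334, -72)/b = 479000/((356935/422869)) + (2*334*(-597 - 72))/(-30123) = 479000/((356935*(1/422869))) + (2*334*(-669))*(-1/30123) = 479000/(356935/422869) - 446892*(-1/30123) = 479000*(422869/356935) + 148964/10041 = 40510850200/71387 + 148964/10041 = 406780080951268/716796867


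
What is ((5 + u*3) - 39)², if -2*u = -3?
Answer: 3481/4 ≈ 870.25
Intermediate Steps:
u = 3/2 (u = -½*(-3) = 3/2 ≈ 1.5000)
((5 + u*3) - 39)² = ((5 + (3/2)*3) - 39)² = ((5 + 9/2) - 39)² = (19/2 - 39)² = (-59/2)² = 3481/4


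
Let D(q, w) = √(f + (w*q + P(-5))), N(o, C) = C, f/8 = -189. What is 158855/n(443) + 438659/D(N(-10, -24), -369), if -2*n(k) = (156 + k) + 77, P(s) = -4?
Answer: -158855/338 + 438659*√1835/3670 ≈ 4650.1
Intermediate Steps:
f = -1512 (f = 8*(-189) = -1512)
n(k) = -233/2 - k/2 (n(k) = -((156 + k) + 77)/2 = -(233 + k)/2 = -233/2 - k/2)
D(q, w) = √(-1516 + q*w) (D(q, w) = √(-1512 + (w*q - 4)) = √(-1512 + (q*w - 4)) = √(-1512 + (-4 + q*w)) = √(-1516 + q*w))
158855/n(443) + 438659/D(N(-10, -24), -369) = 158855/(-233/2 - ½*443) + 438659/(√(-1516 - 24*(-369))) = 158855/(-233/2 - 443/2) + 438659/(√(-1516 + 8856)) = 158855/(-338) + 438659/(√7340) = 158855*(-1/338) + 438659/((2*√1835)) = -158855/338 + 438659*(√1835/3670) = -158855/338 + 438659*√1835/3670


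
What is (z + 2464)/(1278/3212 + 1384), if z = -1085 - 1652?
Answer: -438438/2223343 ≈ -0.19720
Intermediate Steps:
z = -2737
(z + 2464)/(1278/3212 + 1384) = (-2737 + 2464)/(1278/3212 + 1384) = -273/(1278*(1/3212) + 1384) = -273/(639/1606 + 1384) = -273/2223343/1606 = -273*1606/2223343 = -438438/2223343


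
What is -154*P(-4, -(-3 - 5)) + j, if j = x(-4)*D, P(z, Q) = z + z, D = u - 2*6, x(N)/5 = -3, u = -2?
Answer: 1442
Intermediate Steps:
x(N) = -15 (x(N) = 5*(-3) = -15)
D = -14 (D = -2 - 2*6 = -2 - 12 = -14)
P(z, Q) = 2*z
j = 210 (j = -15*(-14) = 210)
-154*P(-4, -(-3 - 5)) + j = -308*(-4) + 210 = -154*(-8) + 210 = 1232 + 210 = 1442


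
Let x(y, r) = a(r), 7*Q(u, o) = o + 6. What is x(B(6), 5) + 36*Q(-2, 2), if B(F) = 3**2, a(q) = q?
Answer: 323/7 ≈ 46.143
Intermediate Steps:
Q(u, o) = 6/7 + o/7 (Q(u, o) = (o + 6)/7 = (6 + o)/7 = 6/7 + o/7)
B(F) = 9
x(y, r) = r
x(B(6), 5) + 36*Q(-2, 2) = 5 + 36*(6/7 + (1/7)*2) = 5 + 36*(6/7 + 2/7) = 5 + 36*(8/7) = 5 + 288/7 = 323/7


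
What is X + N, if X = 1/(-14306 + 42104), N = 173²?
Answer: 831966343/27798 ≈ 29929.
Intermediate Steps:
N = 29929
X = 1/27798 ≈ 3.5974e-5
X + N = 1/27798 + 29929 = 831966343/27798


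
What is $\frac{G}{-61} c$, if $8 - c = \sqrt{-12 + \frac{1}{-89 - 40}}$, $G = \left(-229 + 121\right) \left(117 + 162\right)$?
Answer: $\frac{241056}{61} - \frac{10044 i \sqrt{199821}}{2623} \approx 3951.7 - 1711.7 i$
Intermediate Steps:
$G = -30132$ ($G = \left(-108\right) 279 = -30132$)
$c = 8 - \frac{i \sqrt{199821}}{129}$ ($c = 8 - \sqrt{-12 + \frac{1}{-89 - 40}} = 8 - \sqrt{-12 + \frac{1}{-129}} = 8 - \sqrt{-12 - \frac{1}{129}} = 8 - \sqrt{- \frac{1549}{129}} = 8 - \frac{i \sqrt{199821}}{129} \approx 8.0 - 3.4652 i$)
$\frac{G}{-61} c = - \frac{30132}{-61} \left(8 - \frac{i \sqrt{199821}}{129}\right) = \left(-30132\right) \left(- \frac{1}{61}\right) \left(8 - \frac{i \sqrt{199821}}{129}\right) = \frac{30132 \left(8 - \frac{i \sqrt{199821}}{129}\right)}{61} = \frac{241056}{61} - \frac{10044 i \sqrt{199821}}{2623}$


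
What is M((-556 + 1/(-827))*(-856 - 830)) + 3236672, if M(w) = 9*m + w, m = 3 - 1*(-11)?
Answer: 3452076664/827 ≈ 4.1742e+6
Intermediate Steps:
m = 14 (m = 3 + 11 = 14)
M(w) = 126 + w (M(w) = 9*14 + w = 126 + w)
M((-556 + 1/(-827))*(-856 - 830)) + 3236672 = (126 + (-556 + 1/(-827))*(-856 - 830)) + 3236672 = (126 + (-556 - 1/827)*(-1686)) + 3236672 = (126 - 459813/827*(-1686)) + 3236672 = (126 + 775244718/827) + 3236672 = 775348920/827 + 3236672 = 3452076664/827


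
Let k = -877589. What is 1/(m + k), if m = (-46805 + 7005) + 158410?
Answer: -1/758979 ≈ -1.3176e-6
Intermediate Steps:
m = 118610 (m = -39800 + 158410 = 118610)
1/(m + k) = 1/(118610 - 877589) = 1/(-758979) = -1/758979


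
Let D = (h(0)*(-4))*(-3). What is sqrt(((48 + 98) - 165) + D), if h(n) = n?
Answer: I*sqrt(19) ≈ 4.3589*I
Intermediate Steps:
D = 0 (D = (0*(-4))*(-3) = 0*(-3) = 0)
sqrt(((48 + 98) - 165) + D) = sqrt(((48 + 98) - 165) + 0) = sqrt((146 - 165) + 0) = sqrt(-19 + 0) = sqrt(-19) = I*sqrt(19)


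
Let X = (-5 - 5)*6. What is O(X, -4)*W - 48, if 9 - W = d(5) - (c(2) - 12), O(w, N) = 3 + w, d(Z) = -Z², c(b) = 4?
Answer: -1530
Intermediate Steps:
X = -60 (X = -10*6 = -60)
W = 26 (W = 9 - (-1*5² - (4 - 12)) = 9 - (-1*25 - 1*(-8)) = 9 - (-25 + 8) = 9 - 1*(-17) = 9 + 17 = 26)
O(X, -4)*W - 48 = (3 - 60)*26 - 48 = -57*26 - 48 = -1482 - 48 = -1530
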